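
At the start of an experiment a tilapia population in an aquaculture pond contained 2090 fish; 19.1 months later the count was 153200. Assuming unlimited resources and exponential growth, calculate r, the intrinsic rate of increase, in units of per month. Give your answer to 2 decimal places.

From N(t) = N₀·e^(rt): e^(r·19.1) = 153200/2090 = 73.301.
r·19.1 = ln(73.301) = 4.2946, so r = 4.2946/19.1 = 0.22485.

0.22 per month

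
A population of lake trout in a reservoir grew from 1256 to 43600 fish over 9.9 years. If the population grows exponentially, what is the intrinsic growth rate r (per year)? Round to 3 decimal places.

0.358 per year

From N(t) = N₀·e^(rt): e^(r·9.9) = 43600/1256 = 34.713.
r·9.9 = ln(34.713) = 3.5471, so r = 3.5471/9.9 = 0.3583.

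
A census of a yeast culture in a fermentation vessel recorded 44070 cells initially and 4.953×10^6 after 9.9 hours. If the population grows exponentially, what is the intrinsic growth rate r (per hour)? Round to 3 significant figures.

0.477 per hour

From N(t) = N₀·e^(rt): e^(r·9.9) = 4.953×10^6/44070 = 112.39.
r·9.9 = ln(112.39) = 4.722, so r = 4.722/9.9 = 0.47697.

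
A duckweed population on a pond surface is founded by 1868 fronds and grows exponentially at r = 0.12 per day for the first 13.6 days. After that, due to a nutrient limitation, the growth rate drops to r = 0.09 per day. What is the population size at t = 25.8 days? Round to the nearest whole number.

Phase 1: N(13.6) = 1868·e^(0.12×13.6) = 1868·e^1.632 = 9553.13.
Phase 2 runs for 25.8 − 13.6 = 12.2 days at r = 0.09.
N(25.8) = 9553.13·e^(0.09×12.2) = 9553.13·e^1.098 = 28641.8.

28642 fronds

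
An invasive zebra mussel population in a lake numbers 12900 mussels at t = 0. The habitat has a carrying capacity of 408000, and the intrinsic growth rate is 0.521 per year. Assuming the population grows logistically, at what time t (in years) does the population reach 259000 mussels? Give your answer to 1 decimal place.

A = (K − N₀)/N₀ = (408000 − 12900)/12900 = 30.628.
Solve 408000/(1 + 30.628·e^(−0.521t)) = 259000: 1 + 30.628·e^(−0.521t) = 1.5753, so e^(−0.521t) = 0.0187832.
−0.521·t = ln(0.0187832) = -3.9748, so t = 3.9748/0.521 = 7.6292.

7.6 years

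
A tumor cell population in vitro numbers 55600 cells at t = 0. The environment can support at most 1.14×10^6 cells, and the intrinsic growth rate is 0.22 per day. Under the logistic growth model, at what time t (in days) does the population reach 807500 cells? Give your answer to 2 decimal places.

17.54 days

A = (K − N₀)/N₀ = (1.14×10^6 − 55600)/55600 = 19.504.
Solve 1.14×10^6/(1 + 19.504·e^(−0.22t)) = 807500: 1 + 19.504·e^(−0.22t) = 1.4118, so e^(−0.22t) = 0.0211122.
−0.22·t = ln(0.0211122) = -3.8579, so t = 3.8579/0.22 = 17.536.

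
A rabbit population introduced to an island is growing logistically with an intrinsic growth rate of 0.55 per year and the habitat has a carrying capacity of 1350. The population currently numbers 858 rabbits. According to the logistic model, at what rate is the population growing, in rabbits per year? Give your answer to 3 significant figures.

dN/dt = rN(1 − N/K) = 0.55 × 858 × (1 − 858/1350).
1 − 858/1350 = 0.36444; dN/dt = 0.55 × 858 × 0.36444 = 171.98.

172 rabbits per year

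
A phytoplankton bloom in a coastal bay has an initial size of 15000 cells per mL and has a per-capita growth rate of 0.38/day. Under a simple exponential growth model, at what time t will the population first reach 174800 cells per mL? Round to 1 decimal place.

Set N₀·e^(rt) = 174800: e^(0.38·t) = 174800/15000 = 11.653.
0.38·t = ln(11.653) = 2.4556, so t = 2.4556/0.38 = 6.4621.

6.5 days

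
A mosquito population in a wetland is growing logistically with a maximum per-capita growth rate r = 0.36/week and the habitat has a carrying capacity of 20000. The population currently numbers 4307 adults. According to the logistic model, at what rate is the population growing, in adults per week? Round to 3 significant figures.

dN/dt = rN(1 − N/K) = 0.36 × 4307 × (1 − 4307/20000).
1 − 4307/20000 = 0.78465; dN/dt = 0.36 × 4307 × 0.78465 = 1216.6.

1220 adults per week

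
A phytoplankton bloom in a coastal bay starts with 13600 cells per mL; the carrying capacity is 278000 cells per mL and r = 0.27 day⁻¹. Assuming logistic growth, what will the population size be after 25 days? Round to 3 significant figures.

272000 cells per mL

A = (K − N₀)/N₀ = (278000 − 13600)/13600 = 19.441.
N(t) = K/(1 + A·e^(−rt)) = 278000/(1 + 19.441×e^(−0.27×25)).
e^(−6.75) = 0.0011709; denominator = 1 + 19.441×0.0011709 = 1.0228.
N = 278000/1.0228 = 271813.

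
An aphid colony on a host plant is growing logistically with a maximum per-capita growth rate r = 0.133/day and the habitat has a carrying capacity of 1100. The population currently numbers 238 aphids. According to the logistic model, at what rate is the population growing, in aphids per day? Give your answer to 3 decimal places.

dN/dt = rN(1 − N/K) = 0.133 × 238 × (1 − 238/1100).
1 − 238/1100 = 0.78364; dN/dt = 0.133 × 238 × 0.78364 = 24.805.

24.805 aphids per day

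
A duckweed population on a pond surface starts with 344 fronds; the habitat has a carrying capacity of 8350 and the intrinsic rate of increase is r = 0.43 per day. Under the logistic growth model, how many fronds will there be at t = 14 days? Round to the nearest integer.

A = (K − N₀)/N₀ = (8350 − 344)/344 = 23.273.
N(t) = K/(1 + A·e^(−rt)) = 8350/(1 + 23.273×e^(−0.43×14)).
e^(−6.02) = 0.0024297; denominator = 1 + 23.273×0.0024297 = 1.0565.
N = 8350/1.0565 = 7903.11.

7903 fronds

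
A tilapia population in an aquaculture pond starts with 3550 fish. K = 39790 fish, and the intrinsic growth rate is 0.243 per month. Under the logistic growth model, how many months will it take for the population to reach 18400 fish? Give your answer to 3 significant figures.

A = (K − N₀)/N₀ = (39790 − 3550)/3550 = 10.208.
Solve 39790/(1 + 10.208·e^(−0.243t)) = 18400: 1 + 10.208·e^(−0.243t) = 2.1625, so e^(−0.243t) = 0.113876.
−0.243·t = ln(0.113876) = -2.1726, so t = 2.1726/0.243 = 8.9409.

8.94 months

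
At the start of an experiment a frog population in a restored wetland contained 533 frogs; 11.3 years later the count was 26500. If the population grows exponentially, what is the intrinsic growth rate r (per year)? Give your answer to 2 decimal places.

From N(t) = N₀·e^(rt): e^(r·11.3) = 26500/533 = 49.719.
r·11.3 = ln(49.719) = 3.9064, so r = 3.9064/11.3 = 0.3457.

0.35 per year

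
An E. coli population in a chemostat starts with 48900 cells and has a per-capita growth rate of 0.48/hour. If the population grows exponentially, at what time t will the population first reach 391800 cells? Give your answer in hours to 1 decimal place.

Set N₀·e^(rt) = 391800: e^(0.48·t) = 391800/48900 = 8.0123.
0.48·t = ln(8.0123) = 2.081, so t = 2.081/0.48 = 4.3354.

4.3 hours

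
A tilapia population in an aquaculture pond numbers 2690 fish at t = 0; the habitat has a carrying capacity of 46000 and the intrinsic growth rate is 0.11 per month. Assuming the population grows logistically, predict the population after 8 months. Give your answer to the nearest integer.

5991 fish

A = (K − N₀)/N₀ = (46000 − 2690)/2690 = 16.1.
N(t) = K/(1 + A·e^(−rt)) = 46000/(1 + 16.1×e^(−0.11×8)).
e^(−0.88) = 0.41478; denominator = 1 + 16.1×0.41478 = 7.6782.
N = 46000/7.6782 = 5991.02.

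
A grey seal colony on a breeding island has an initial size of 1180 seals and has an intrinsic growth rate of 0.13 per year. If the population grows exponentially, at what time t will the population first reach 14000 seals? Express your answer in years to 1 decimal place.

Set N₀·e^(rt) = 14000: e^(0.13·t) = 14000/1180 = 11.864.
0.13·t = ln(11.864) = 2.4735, so t = 2.4735/0.13 = 19.027.

19.0 years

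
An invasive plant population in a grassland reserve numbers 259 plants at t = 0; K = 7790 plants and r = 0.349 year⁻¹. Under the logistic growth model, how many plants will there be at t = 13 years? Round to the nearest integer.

A = (K − N₀)/N₀ = (7790 − 259)/259 = 29.077.
N(t) = K/(1 + A·e^(−rt)) = 7790/(1 + 29.077×e^(−0.349×13)).
e^(−4.537) = 0.010705; denominator = 1 + 29.077×0.010705 = 1.3113.
N = 7790/1.3113 = 5940.74.

5941 plants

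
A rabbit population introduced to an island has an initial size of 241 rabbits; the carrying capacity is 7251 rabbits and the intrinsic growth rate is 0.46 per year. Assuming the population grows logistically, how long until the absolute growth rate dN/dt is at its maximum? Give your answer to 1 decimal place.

Logistic growth is fastest at N = K/2 = 3625.5.
A = (K − N₀)/N₀ = 29.087. Set K/(1 + A·e^(−rt)) = K/2 → A·e^(−rt) = 1.
e^(−0.46t) = 1/29.087 = 0.0343795, so t = ln(29.087)/0.46 = 3.3703/0.46 = 7.3267.

7.3 years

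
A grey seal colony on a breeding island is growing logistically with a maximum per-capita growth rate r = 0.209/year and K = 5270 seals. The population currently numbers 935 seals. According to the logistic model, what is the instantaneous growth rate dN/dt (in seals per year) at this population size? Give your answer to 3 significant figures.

dN/dt = rN(1 − N/K) = 0.209 × 935 × (1 − 935/5270).
1 − 935/5270 = 0.82258; dN/dt = 0.209 × 935 × 0.82258 = 160.74.

161 seals per year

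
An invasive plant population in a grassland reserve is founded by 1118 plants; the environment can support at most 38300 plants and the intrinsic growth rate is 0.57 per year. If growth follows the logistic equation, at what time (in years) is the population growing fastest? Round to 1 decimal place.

6.1 years

Logistic growth is fastest at N = K/2 = 19150.
A = (K − N₀)/N₀ = 33.258. Set K/(1 + A·e^(−rt)) = K/2 → A·e^(−rt) = 1.
e^(−0.57t) = 1/33.258 = 0.0300683, so t = ln(33.258)/0.57 = 3.5043/0.57 = 6.1479.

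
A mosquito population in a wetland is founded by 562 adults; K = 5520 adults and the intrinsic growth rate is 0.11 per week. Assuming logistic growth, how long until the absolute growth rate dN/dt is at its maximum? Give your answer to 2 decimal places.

19.79 weeks

Logistic growth is fastest at N = K/2 = 2760.
A = (K − N₀)/N₀ = 8.8221. Set K/(1 + A·e^(−rt)) = K/2 → A·e^(−rt) = 1.
e^(−0.11t) = 1/8.8221 = 0.113352, so t = ln(8.8221)/0.11 = 2.1773/0.11 = 19.793.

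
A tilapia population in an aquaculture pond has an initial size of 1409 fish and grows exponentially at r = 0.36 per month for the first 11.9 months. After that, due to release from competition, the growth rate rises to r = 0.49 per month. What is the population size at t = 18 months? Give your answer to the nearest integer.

Phase 1: N(11.9) = 1409·e^(0.36×11.9) = 1409·e^4.284 = 102195.
Phase 2 runs for 18 − 11.9 = 6.1 months at r = 0.49.
N(18) = 102195·e^(0.49×6.1) = 102195·e^2.989 = 2.030181×10^6.

2030181 fish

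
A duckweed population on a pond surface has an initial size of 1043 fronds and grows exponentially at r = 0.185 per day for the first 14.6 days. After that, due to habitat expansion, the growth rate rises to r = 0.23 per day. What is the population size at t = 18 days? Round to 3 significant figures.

Phase 1: N(14.6) = 1043·e^(0.185×14.6) = 1043·e^2.701 = 15535.1.
Phase 2 runs for 18 − 14.6 = 3.4 days at r = 0.23.
N(18) = 15535.1·e^(0.23×3.4) = 15535.1·e^0.782 = 33957.2.

34000 fronds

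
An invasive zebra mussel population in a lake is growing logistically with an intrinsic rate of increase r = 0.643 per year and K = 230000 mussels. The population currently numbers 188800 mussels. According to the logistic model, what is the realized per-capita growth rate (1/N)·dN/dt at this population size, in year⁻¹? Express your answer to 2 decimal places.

0.12 per year

(1/N)·dN/dt = r(1 − N/K) = 0.643 × (1 − 188800/230000).
= 0.643 × 0.17913 = 0.11518.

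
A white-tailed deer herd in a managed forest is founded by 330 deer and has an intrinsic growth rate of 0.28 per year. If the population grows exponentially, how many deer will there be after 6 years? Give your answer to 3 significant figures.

1770 deer

N(t) = N₀·e^(rt) = 330 × e^(0.28×6) = 330 × e^1.68.
e^1.68 ≈ 5.3656, so N ≈ 330 × 5.3656 = 1770.63.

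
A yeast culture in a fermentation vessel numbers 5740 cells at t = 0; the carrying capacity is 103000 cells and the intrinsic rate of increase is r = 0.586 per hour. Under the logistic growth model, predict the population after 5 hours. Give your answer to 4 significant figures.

54070 cells

A = (K − N₀)/N₀ = (103000 − 5740)/5740 = 16.944.
N(t) = K/(1 + A·e^(−rt)) = 103000/(1 + 16.944×e^(−0.586×5)).
e^(−2.93) = 0.053397; denominator = 1 + 16.944×0.053397 = 1.9048.
N = 103000/1.9048 = 54074.7.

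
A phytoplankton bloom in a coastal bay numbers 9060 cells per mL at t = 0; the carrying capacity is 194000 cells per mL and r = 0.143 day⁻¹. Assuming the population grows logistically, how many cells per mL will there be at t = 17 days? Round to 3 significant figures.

A = (K − N₀)/N₀ = (194000 − 9060)/9060 = 20.413.
N(t) = K/(1 + A·e^(−rt)) = 194000/(1 + 20.413×e^(−0.143×17)).
e^(−2.431) = 0.087949; denominator = 1 + 20.413×0.087949 = 2.7953.
N = 194000/2.7953 = 69402.6.

69400 cells per mL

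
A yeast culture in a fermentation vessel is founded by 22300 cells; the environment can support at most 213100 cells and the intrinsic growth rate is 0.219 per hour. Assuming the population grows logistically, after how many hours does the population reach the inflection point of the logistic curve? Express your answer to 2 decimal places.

Logistic growth is fastest at N = K/2 = 106550.
A = (K − N₀)/N₀ = 8.5561. Set K/(1 + A·e^(−rt)) = K/2 → A·e^(−rt) = 1.
e^(−0.219t) = 1/8.5561 = 0.116876, so t = ln(8.5561)/0.219 = 2.1466/0.219 = 9.802.

9.80 hours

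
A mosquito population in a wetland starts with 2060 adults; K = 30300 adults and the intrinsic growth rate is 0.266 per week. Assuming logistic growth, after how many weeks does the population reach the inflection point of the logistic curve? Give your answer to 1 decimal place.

Logistic growth is fastest at N = K/2 = 15150.
A = (K − N₀)/N₀ = 13.709. Set K/(1 + A·e^(−rt)) = K/2 → A·e^(−rt) = 1.
e^(−0.266t) = 1/13.709 = 0.0729462, so t = ln(13.709)/0.266 = 2.618/0.266 = 9.8422.

9.8 weeks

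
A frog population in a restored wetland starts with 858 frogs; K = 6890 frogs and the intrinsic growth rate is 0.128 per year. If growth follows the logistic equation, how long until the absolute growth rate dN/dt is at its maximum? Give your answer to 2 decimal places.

15.24 years

Logistic growth is fastest at N = K/2 = 3445.
A = (K − N₀)/N₀ = 7.0303. Set K/(1 + A·e^(−rt)) = K/2 → A·e^(−rt) = 1.
e^(−0.128t) = 1/7.0303 = 0.142241, so t = ln(7.0303)/0.128 = 1.9502/0.128 = 15.236.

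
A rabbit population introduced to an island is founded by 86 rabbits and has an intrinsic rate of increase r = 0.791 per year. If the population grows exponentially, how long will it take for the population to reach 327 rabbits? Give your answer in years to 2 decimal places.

Set N₀·e^(rt) = 327: e^(0.791·t) = 327/86 = 3.8023.
0.791·t = ln(3.8023) = 1.3356, so t = 1.3356/0.791 = 1.6885.

1.69 years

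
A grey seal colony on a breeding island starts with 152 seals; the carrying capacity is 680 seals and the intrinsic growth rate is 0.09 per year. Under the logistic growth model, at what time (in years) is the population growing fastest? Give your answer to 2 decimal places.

13.84 years

Logistic growth is fastest at N = K/2 = 340.
A = (K − N₀)/N₀ = 3.4737. Set K/(1 + A·e^(−rt)) = K/2 → A·e^(−rt) = 1.
e^(−0.09t) = 1/3.4737 = 0.287879, so t = ln(3.4737)/0.09 = 1.2452/0.09 = 13.836.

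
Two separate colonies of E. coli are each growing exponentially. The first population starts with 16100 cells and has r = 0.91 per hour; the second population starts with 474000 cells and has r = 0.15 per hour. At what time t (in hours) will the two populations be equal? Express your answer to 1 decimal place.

Set 16100·e^(0.91t) = 474000·e^(0.15t).
e^((0.91 − 0.15)t) = 474000/16100 → e^(0.76·t) = 29.441.
0.76·t = ln(29.441) = 3.3824, so t = 3.3824/0.76 = 4.4505.

4.5 hours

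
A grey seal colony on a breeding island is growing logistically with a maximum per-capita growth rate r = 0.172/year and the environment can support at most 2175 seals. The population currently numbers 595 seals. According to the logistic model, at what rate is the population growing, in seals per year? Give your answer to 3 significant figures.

dN/dt = rN(1 − N/K) = 0.172 × 595 × (1 − 595/2175).
1 − 595/2175 = 0.72644; dN/dt = 0.172 × 595 × 0.72644 = 74.344.

74.3 seals per year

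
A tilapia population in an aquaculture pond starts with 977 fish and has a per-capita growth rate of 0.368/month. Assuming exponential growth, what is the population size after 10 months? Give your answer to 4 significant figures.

N(t) = N₀·e^(rt) = 977 × e^(0.368×10) = 977 × e^3.68.
e^3.68 ≈ 39.646, so N ≈ 977 × 39.646 = 38734.5.

38730 fish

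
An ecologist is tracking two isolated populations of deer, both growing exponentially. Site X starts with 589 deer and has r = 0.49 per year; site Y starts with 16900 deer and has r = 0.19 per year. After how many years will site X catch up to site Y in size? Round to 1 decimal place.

11.2 years

Set 589·e^(0.49t) = 16900·e^(0.19t).
e^((0.49 − 0.19)t) = 16900/589 → e^(0.3·t) = 28.693.
0.3·t = ln(28.693) = 3.3566, so t = 3.3566/0.3 = 11.189.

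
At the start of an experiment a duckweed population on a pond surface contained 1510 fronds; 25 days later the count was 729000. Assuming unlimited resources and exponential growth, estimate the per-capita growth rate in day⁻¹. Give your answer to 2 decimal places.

0.25 per day

From N(t) = N₀·e^(rt): e^(r·25) = 729000/1510 = 482.78.
r·25 = ln(482.78) = 6.1796, so r = 6.1796/25 = 0.24718.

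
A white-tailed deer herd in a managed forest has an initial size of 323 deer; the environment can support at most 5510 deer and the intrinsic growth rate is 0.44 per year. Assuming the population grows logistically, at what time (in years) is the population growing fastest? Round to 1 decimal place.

6.3 years

Logistic growth is fastest at N = K/2 = 2755.
A = (K − N₀)/N₀ = 16.059. Set K/(1 + A·e^(−rt)) = K/2 → A·e^(−rt) = 1.
e^(−0.44t) = 1/16.059 = 0.0622711, so t = ln(16.059)/0.44 = 2.7763/0.44 = 6.3097.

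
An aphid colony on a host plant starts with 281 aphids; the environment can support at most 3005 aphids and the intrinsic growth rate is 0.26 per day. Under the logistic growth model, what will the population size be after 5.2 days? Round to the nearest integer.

A = (K − N₀)/N₀ = (3005 − 281)/281 = 9.694.
N(t) = K/(1 + A·e^(−rt)) = 3005/(1 + 9.694×e^(−0.26×5.2)).
e^(−1.352) = 0.25872; denominator = 1 + 9.694×0.25872 = 3.508.
N = 3005/3.508 = 856.603.

857 aphids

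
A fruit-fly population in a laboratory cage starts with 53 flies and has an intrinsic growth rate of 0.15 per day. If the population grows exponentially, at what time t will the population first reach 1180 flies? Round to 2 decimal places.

Set N₀·e^(rt) = 1180: e^(0.15·t) = 1180/53 = 22.264.
0.15·t = ln(22.264) = 3.103, so t = 3.103/0.15 = 20.687.

20.69 days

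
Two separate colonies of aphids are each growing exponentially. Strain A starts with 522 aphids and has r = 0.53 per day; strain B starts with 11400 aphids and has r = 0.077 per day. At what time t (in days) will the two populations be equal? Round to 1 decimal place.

6.8 days

Set 522·e^(0.53t) = 11400·e^(0.077t).
e^((0.53 − 0.077)t) = 11400/522 → e^(0.453·t) = 21.839.
0.453·t = ln(21.839) = 3.0837, so t = 3.0837/0.453 = 6.8073.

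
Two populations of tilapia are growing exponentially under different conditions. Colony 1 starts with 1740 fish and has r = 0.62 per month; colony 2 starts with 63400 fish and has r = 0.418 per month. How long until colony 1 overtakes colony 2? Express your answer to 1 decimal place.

17.8 months

Set 1740·e^(0.62t) = 63400·e^(0.418t).
e^((0.62 − 0.418)t) = 63400/1740 → e^(0.202·t) = 36.437.
0.202·t = ln(36.437) = 3.5956, so t = 3.5956/0.202 = 17.8.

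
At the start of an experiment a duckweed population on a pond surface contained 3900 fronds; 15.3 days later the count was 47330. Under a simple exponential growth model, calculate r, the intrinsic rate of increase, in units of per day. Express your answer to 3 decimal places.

From N(t) = N₀·e^(rt): e^(r·15.3) = 47330/3900 = 12.136.
r·15.3 = ln(12.136) = 2.4962, so r = 2.4962/15.3 = 0.16315.

0.163 per day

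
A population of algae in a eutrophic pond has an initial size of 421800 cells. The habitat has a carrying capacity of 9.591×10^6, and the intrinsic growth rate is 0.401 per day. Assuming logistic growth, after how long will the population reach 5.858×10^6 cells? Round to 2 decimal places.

8.80 days

A = (K − N₀)/N₀ = (9.591×10^6 − 421800)/421800 = 21.738.
Solve 9.591×10^6/(1 + 21.738·e^(−0.401t)) = 5.858×10^6: 1 + 21.738·e^(−0.401t) = 1.6372, so e^(−0.401t) = 0.0293146.
−0.401·t = ln(0.0293146) = -3.5297, so t = 3.5297/0.401 = 8.8022.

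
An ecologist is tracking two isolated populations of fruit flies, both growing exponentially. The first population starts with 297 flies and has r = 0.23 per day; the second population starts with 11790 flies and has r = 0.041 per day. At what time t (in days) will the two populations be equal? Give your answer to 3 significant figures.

Set 297·e^(0.23t) = 11790·e^(0.041t).
e^((0.23 − 0.041)t) = 11790/297 → e^(0.189·t) = 39.697.
0.189·t = ln(39.697) = 3.6813, so t = 3.6813/0.189 = 19.478.

19.5 days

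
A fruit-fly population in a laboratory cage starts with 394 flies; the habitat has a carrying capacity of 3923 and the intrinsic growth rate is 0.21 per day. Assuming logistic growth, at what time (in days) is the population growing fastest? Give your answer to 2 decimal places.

10.44 days

Logistic growth is fastest at N = K/2 = 1961.5.
A = (K − N₀)/N₀ = 8.9569. Set K/(1 + A·e^(−rt)) = K/2 → A·e^(−rt) = 1.
e^(−0.21t) = 1/8.9569 = 0.111646, so t = ln(8.9569)/0.21 = 2.1924/0.21 = 10.44.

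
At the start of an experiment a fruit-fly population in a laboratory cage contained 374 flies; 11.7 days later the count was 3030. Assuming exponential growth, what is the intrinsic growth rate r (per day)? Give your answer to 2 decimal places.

0.18 per day

From N(t) = N₀·e^(rt): e^(r·11.7) = 3030/374 = 8.1016.
r·11.7 = ln(8.1016) = 2.0921, so r = 2.0921/11.7 = 0.17881.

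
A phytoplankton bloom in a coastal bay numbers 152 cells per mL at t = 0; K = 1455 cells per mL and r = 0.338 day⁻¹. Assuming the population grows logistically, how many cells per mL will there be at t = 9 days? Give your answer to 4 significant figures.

1032 cells per mL

A = (K − N₀)/N₀ = (1455 − 152)/152 = 8.5724.
N(t) = K/(1 + A·e^(−rt)) = 1455/(1 + 8.5724×e^(−0.338×9)).
e^(−3.042) = 0.047739; denominator = 1 + 8.5724×0.047739 = 1.4092.
N = 1455/1.4092 = 1032.47.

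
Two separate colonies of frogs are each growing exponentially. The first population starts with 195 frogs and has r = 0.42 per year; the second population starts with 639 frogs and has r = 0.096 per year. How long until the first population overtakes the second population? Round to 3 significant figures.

3.66 years

Set 195·e^(0.42t) = 639·e^(0.096t).
e^((0.42 − 0.096)t) = 639/195 → e^(0.324·t) = 3.2769.
0.324·t = ln(3.2769) = 1.1869, so t = 1.1869/0.324 = 3.6633.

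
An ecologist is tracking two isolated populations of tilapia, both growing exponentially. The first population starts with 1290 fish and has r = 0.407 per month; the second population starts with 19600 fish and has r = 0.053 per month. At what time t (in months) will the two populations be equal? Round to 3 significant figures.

7.69 months

Set 1290·e^(0.407t) = 19600·e^(0.053t).
e^((0.407 − 0.053)t) = 19600/1290 → e^(0.354·t) = 15.194.
0.354·t = ln(15.194) = 2.7209, so t = 2.7209/0.354 = 7.6861.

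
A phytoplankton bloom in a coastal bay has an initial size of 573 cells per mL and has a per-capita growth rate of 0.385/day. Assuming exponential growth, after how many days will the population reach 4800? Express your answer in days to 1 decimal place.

Set N₀·e^(rt) = 4800: e^(0.385·t) = 4800/573 = 8.377.
0.385·t = ln(8.377) = 2.1255, so t = 2.1255/0.385 = 5.5207.

5.5 days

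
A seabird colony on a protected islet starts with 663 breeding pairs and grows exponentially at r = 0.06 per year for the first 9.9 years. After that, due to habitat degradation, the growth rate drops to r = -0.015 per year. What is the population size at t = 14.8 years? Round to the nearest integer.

Phase 1: N(9.9) = 663·e^(0.06×9.9) = 663·e^0.594 = 1200.84.
Phase 2 runs for 14.8 − 9.9 = 4.9 years at r = -0.015.
N(14.8) = 1200.84·e^(-0.015×4.9) = 1200.84·e^-0.0735 = 1115.74.

1116 breeding pairs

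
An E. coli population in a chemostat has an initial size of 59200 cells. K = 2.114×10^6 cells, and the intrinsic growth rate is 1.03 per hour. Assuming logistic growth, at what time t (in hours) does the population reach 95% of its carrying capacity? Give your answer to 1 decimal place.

6.3 hours

A = (K − N₀)/N₀ = (2.114×10^6 − 59200)/59200 = 34.709.
Solve 2.114×10^6/(1 + 34.709·e^(−1.03t)) = 2.0083×10^6: 1 + 34.709·e^(−1.03t) = 1.0526, so e^(−1.03t) = 0.00151635.
−1.03·t = ln(0.00151635) = -6.4915, so t = 6.4915/1.03 = 6.3024.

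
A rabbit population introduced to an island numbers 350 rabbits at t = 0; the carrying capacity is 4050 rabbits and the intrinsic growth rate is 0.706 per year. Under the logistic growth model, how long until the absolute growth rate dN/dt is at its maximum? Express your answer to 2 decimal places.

3.34 years

Logistic growth is fastest at N = K/2 = 2025.
A = (K − N₀)/N₀ = 10.571. Set K/(1 + A·e^(−rt)) = K/2 → A·e^(−rt) = 1.
e^(−0.706t) = 1/10.571 = 0.0945946, so t = ln(10.571)/0.706 = 2.3582/0.706 = 3.3402.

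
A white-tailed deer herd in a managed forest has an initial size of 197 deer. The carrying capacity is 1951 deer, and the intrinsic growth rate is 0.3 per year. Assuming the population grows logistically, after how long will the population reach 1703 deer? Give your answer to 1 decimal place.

13.7 years

A = (K − N₀)/N₀ = (1951 − 197)/197 = 8.9036.
Solve 1951/(1 + 8.9036·e^(−0.3t)) = 1703: 1 + 8.9036·e^(−0.3t) = 1.1456, so e^(−0.3t) = 0.0163559.
−0.3·t = ln(0.0163559) = -4.1132, so t = 4.1132/0.3 = 13.711.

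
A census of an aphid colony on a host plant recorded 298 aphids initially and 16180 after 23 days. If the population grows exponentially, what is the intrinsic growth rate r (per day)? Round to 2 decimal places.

From N(t) = N₀·e^(rt): e^(r·23) = 16180/298 = 54.295.
r·23 = ln(54.295) = 3.9944, so r = 3.9944/23 = 0.17367.

0.17 per day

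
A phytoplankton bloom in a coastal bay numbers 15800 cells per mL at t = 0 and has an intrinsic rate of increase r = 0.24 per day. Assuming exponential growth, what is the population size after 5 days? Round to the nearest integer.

N(t) = N₀·e^(rt) = 15800 × e^(0.24×5) = 15800 × e^1.2.
e^1.2 ≈ 3.3201, so N ≈ 15800 × 3.3201 = 52457.8.

52458 cells per mL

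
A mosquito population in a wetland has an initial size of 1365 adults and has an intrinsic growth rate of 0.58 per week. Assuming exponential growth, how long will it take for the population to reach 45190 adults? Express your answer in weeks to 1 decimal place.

6.0 weeks

Set N₀·e^(rt) = 45190: e^(0.58·t) = 45190/1365 = 33.106.
0.58·t = ln(33.106) = 3.4997, so t = 3.4997/0.58 = 6.034.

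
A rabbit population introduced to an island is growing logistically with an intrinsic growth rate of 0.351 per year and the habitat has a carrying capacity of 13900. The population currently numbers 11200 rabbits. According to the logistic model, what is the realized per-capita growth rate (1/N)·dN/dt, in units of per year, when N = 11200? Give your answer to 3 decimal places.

(1/N)·dN/dt = r(1 − N/K) = 0.351 × (1 − 11200/13900).
= 0.351 × 0.19424 = 0.06818.

0.068 per year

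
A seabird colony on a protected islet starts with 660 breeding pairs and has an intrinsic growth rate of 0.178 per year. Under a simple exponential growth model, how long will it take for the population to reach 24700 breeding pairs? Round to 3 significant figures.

Set N₀·e^(rt) = 24700: e^(0.178·t) = 24700/660 = 37.424.
0.178·t = ln(37.424) = 3.6223, so t = 3.6223/0.178 = 20.35.

20.4 years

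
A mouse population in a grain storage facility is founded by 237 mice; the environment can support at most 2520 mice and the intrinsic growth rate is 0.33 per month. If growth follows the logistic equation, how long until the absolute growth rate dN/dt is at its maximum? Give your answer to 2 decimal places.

Logistic growth is fastest at N = K/2 = 1260.
A = (K − N₀)/N₀ = 9.6329. Set K/(1 + A·e^(−rt)) = K/2 → A·e^(−rt) = 1.
e^(−0.33t) = 1/9.6329 = 0.103811, so t = ln(9.6329)/0.33 = 2.2652/0.33 = 6.8642.

6.86 months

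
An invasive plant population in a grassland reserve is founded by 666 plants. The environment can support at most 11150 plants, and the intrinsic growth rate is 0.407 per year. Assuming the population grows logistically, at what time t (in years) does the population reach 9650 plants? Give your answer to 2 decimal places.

11.35 years

A = (K − N₀)/N₀ = (11150 − 666)/666 = 15.742.
Solve 11150/(1 + 15.742·e^(−0.407t)) = 9650: 1 + 15.742·e^(−0.407t) = 1.1554, so e^(−0.407t) = 0.00987441.
−0.407·t = ln(0.00987441) = -4.6178, so t = 4.6178/0.407 = 11.346.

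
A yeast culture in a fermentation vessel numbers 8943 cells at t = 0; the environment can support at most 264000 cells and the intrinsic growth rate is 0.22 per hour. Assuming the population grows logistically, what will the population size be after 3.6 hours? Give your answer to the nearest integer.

A = (K − N₀)/N₀ = (264000 − 8943)/8943 = 28.52.
N(t) = K/(1 + A·e^(−rt)) = 264000/(1 + 28.52×e^(−0.22×3.6)).
e^(−0.792) = 0.45294; denominator = 1 + 28.52×0.45294 = 13.918.
N = 264000/13.918 = 18968.3.

18968 cells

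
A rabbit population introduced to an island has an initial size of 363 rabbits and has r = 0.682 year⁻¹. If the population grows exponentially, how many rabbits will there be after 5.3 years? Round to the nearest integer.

13481 rabbits

N(t) = N₀·e^(rt) = 363 × e^(0.682×5.3) = 363 × e^3.615.
e^3.615 ≈ 37.136, so N ≈ 363 × 37.136 = 13480.5.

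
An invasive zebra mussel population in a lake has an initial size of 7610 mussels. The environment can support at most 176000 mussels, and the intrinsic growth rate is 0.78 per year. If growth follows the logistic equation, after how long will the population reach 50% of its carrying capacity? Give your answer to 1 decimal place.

4.0 years

A = (K − N₀)/N₀ = (176000 − 7610)/7610 = 22.127.
Solve 176000/(1 + 22.127·e^(−0.78t)) = 88000: 1 + 22.127·e^(−0.78t) = 2, so e^(−0.78t) = 0.0451927.
−0.78·t = ln(0.0451927) = -3.0968, so t = 3.0968/0.78 = 3.9703.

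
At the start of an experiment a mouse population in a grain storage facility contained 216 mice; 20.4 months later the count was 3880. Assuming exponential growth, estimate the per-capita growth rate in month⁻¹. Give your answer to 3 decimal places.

From N(t) = N₀·e^(rt): e^(r·20.4) = 3880/216 = 17.963.
r·20.4 = ln(17.963) = 2.8883, so r = 2.8883/20.4 = 0.14158.

0.142 per month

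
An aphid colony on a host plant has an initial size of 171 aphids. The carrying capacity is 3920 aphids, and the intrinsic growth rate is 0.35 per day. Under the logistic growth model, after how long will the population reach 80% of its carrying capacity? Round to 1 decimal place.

A = (K − N₀)/N₀ = (3920 − 171)/171 = 21.924.
Solve 3920/(1 + 21.924·e^(−0.35t)) = 3136: 1 + 21.924·e^(−0.35t) = 1.25, so e^(−0.35t) = 0.011403.
−0.35·t = ln(0.011403) = -4.4739, so t = 4.4739/0.35 = 12.783.

12.8 days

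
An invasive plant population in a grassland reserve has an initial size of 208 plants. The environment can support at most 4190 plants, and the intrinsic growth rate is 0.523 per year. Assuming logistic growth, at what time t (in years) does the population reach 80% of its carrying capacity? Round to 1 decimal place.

8.3 years

A = (K − N₀)/N₀ = (4190 − 208)/208 = 19.144.
Solve 4190/(1 + 19.144·e^(−0.523t)) = 3352: 1 + 19.144·e^(−0.523t) = 1.25, so e^(−0.523t) = 0.0130588.
−0.523·t = ln(0.0130588) = -4.3383, so t = 4.3383/0.523 = 8.295.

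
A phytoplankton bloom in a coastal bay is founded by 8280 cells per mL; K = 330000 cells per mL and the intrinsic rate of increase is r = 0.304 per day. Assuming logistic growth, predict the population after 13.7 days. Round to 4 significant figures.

205800 cells per mL

A = (K − N₀)/N₀ = (330000 − 8280)/8280 = 38.855.
N(t) = K/(1 + A·e^(−rt)) = 330000/(1 + 38.855×e^(−0.304×13.7)).
e^(−4.165) = 0.015533; denominator = 1 + 38.855×0.015533 = 1.6035.
N = 330000/1.6035 = 205796.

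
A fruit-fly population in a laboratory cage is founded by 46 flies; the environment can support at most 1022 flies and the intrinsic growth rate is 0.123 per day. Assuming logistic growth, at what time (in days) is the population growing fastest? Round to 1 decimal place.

Logistic growth is fastest at N = K/2 = 511.
A = (K − N₀)/N₀ = 21.217. Set K/(1 + A·e^(−rt)) = K/2 → A·e^(−rt) = 1.
e^(−0.123t) = 1/21.217 = 0.0471311, so t = ln(21.217)/0.123 = 3.0548/0.123 = 24.836.

24.8 days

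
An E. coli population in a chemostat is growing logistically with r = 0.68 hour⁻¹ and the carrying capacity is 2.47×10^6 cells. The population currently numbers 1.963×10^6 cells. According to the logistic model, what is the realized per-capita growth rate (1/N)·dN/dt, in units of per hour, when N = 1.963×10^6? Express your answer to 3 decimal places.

(1/N)·dN/dt = r(1 − N/K) = 0.68 × (1 − 1.963×10^6/2.47×10^6).
= 0.68 × 0.20526 = 0.13958.

0.140 per hour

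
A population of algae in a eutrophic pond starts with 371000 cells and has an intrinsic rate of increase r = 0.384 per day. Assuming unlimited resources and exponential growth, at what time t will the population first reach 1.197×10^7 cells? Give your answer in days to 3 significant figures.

Set N₀·e^(rt) = 1.197×10^7: e^(0.384·t) = 1.197×10^7/371000 = 32.264.
0.384·t = ln(32.264) = 3.474, so t = 3.474/0.384 = 9.0468.

9.05 days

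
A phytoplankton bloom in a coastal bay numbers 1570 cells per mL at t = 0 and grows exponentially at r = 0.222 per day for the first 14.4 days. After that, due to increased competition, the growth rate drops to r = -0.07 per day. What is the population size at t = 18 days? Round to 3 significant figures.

29800 cells per mL

Phase 1: N(14.4) = 1570·e^(0.222×14.4) = 1570·e^3.197 = 38393.
Phase 2 runs for 18 − 14.4 = 3.6 days at r = -0.07.
N(18) = 38393·e^(-0.07×3.6) = 38393·e^-0.252 = 29840.8.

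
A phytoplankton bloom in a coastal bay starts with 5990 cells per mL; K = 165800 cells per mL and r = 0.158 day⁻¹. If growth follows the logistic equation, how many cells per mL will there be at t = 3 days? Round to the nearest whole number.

9416 cells per mL

A = (K − N₀)/N₀ = (165800 − 5990)/5990 = 26.679.
N(t) = K/(1 + A·e^(−rt)) = 165800/(1 + 26.679×e^(−0.158×3)).
e^(−0.474) = 0.62251; denominator = 1 + 26.679×0.62251 = 17.608.
N = 165800/17.608 = 9416.09.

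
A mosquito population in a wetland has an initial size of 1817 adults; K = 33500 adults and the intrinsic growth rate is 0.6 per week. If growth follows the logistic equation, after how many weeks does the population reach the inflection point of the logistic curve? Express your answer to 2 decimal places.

Logistic growth is fastest at N = K/2 = 16750.
A = (K − N₀)/N₀ = 17.437. Set K/(1 + A·e^(−rt)) = K/2 → A·e^(−rt) = 1.
e^(−0.6t) = 1/17.437 = 0.0573494, so t = ln(17.437)/0.6 = 2.8586/0.6 = 4.7643.

4.76 weeks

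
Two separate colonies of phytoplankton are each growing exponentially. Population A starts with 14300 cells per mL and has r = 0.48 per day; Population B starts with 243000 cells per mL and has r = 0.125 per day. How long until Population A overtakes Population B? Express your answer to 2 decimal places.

7.98 days

Set 14300·e^(0.48t) = 243000·e^(0.125t).
e^((0.48 − 0.125)t) = 243000/14300 → e^(0.355·t) = 16.993.
0.355·t = ln(16.993) = 2.8328, so t = 2.8328/0.355 = 7.9797.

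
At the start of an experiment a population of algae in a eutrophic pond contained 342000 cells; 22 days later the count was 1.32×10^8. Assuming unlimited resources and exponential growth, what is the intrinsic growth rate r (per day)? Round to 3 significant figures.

0.271 per day

From N(t) = N₀·e^(rt): e^(r·22) = 1.32×10^8/342000 = 385.96.
r·22 = ln(385.96) = 5.9557, so r = 5.9557/22 = 0.27072.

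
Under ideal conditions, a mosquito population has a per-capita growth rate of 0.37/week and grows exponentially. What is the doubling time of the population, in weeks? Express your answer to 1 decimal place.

1.9 weeks

Doubling time t_d = ln(2)/r = 0.6931/0.37 = 1.8734.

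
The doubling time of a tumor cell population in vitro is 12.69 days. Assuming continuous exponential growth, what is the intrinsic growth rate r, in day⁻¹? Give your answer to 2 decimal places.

0.05 per day

r = ln(2)/t_d = 0.6931/12.69 = 0.054622.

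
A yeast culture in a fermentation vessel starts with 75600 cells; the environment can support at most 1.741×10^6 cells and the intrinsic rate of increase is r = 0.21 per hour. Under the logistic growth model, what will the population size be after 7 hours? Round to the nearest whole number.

A = (K − N₀)/N₀ = (1.741×10^6 − 75600)/75600 = 22.029.
N(t) = K/(1 + A·e^(−rt)) = 1.741×10^6/(1 + 22.029×e^(−0.21×7)).
e^(−1.47) = 0.22993; denominator = 1 + 22.029×0.22993 = 6.0651.
N = 1.741×10^6/6.0651 = 287054.

287054 cells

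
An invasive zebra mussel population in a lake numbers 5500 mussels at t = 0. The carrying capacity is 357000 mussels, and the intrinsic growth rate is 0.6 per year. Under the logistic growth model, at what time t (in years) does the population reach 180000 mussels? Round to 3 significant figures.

A = (K − N₀)/N₀ = (357000 − 5500)/5500 = 63.909.
Solve 357000/(1 + 63.909·e^(−0.6t)) = 180000: 1 + 63.909·e^(−0.6t) = 1.9833, so e^(−0.6t) = 0.0153864.
−0.6·t = ln(0.0153864) = -4.1743, so t = 4.1743/0.6 = 6.9571.

6.96 years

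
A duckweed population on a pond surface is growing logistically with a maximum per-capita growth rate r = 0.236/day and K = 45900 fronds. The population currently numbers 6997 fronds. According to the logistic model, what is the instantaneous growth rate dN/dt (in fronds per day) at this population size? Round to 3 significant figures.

1400 fronds per day

dN/dt = rN(1 − N/K) = 0.236 × 6997 × (1 − 6997/45900).
1 − 6997/45900 = 0.84756; dN/dt = 0.236 × 6997 × 0.84756 = 1399.6.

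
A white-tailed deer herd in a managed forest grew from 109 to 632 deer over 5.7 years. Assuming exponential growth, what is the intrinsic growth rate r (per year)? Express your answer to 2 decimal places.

From N(t) = N₀·e^(rt): e^(r·5.7) = 632/109 = 5.7982.
r·5.7 = ln(5.7982) = 1.7575, so r = 1.7575/5.7 = 0.30834.

0.31 per year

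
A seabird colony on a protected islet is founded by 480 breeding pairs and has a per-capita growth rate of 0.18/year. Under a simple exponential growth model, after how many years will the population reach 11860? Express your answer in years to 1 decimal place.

17.8 years

Set N₀·e^(rt) = 11860: e^(0.18·t) = 11860/480 = 24.708.
0.18·t = ln(24.708) = 3.2071, so t = 3.2071/0.18 = 17.817.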